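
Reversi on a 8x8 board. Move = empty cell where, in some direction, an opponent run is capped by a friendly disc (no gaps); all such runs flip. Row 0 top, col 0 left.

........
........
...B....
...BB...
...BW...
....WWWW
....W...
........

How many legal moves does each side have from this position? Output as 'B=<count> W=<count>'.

-- B to move --
(3,5): no bracket -> illegal
(4,5): flips 1 -> legal
(4,6): no bracket -> illegal
(4,7): no bracket -> illegal
(5,3): no bracket -> illegal
(6,3): no bracket -> illegal
(6,5): flips 1 -> legal
(6,6): flips 2 -> legal
(6,7): no bracket -> illegal
(7,3): no bracket -> illegal
(7,4): flips 3 -> legal
(7,5): no bracket -> illegal
B mobility = 4
-- W to move --
(1,2): no bracket -> illegal
(1,3): no bracket -> illegal
(1,4): no bracket -> illegal
(2,2): flips 1 -> legal
(2,4): flips 1 -> legal
(2,5): no bracket -> illegal
(3,2): flips 1 -> legal
(3,5): no bracket -> illegal
(4,2): flips 1 -> legal
(4,5): no bracket -> illegal
(5,2): no bracket -> illegal
(5,3): no bracket -> illegal
W mobility = 4

Answer: B=4 W=4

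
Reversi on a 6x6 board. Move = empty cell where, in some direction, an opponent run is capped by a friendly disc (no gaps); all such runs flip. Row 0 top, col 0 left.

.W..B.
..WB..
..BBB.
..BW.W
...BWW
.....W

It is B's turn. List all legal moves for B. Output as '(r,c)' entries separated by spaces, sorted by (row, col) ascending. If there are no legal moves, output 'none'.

Answer: (0,2) (1,1) (3,4) (4,2)

Derivation:
(0,0): no bracket -> illegal
(0,2): flips 1 -> legal
(0,3): no bracket -> illegal
(1,0): no bracket -> illegal
(1,1): flips 1 -> legal
(2,1): no bracket -> illegal
(2,5): no bracket -> illegal
(3,4): flips 1 -> legal
(4,2): flips 1 -> legal
(5,3): no bracket -> illegal
(5,4): no bracket -> illegal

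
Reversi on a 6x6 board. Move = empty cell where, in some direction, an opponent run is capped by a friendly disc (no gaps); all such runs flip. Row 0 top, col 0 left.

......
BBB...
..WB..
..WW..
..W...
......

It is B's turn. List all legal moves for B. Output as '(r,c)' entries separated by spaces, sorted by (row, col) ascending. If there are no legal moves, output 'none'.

Answer: (2,1) (4,1) (4,3) (4,4) (5,2)

Derivation:
(1,3): no bracket -> illegal
(2,1): flips 1 -> legal
(2,4): no bracket -> illegal
(3,1): no bracket -> illegal
(3,4): no bracket -> illegal
(4,1): flips 1 -> legal
(4,3): flips 1 -> legal
(4,4): flips 2 -> legal
(5,1): no bracket -> illegal
(5,2): flips 3 -> legal
(5,3): no bracket -> illegal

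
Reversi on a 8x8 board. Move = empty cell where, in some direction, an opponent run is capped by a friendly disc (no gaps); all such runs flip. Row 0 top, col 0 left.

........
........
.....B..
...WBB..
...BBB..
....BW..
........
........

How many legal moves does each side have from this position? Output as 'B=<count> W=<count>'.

Answer: B=6 W=3

Derivation:
-- B to move --
(2,2): flips 1 -> legal
(2,3): flips 1 -> legal
(2,4): no bracket -> illegal
(3,2): flips 1 -> legal
(4,2): no bracket -> illegal
(4,6): no bracket -> illegal
(5,6): flips 1 -> legal
(6,4): no bracket -> illegal
(6,5): flips 1 -> legal
(6,6): flips 1 -> legal
B mobility = 6
-- W to move --
(1,4): no bracket -> illegal
(1,5): flips 3 -> legal
(1,6): no bracket -> illegal
(2,3): no bracket -> illegal
(2,4): no bracket -> illegal
(2,6): no bracket -> illegal
(3,2): no bracket -> illegal
(3,6): flips 2 -> legal
(4,2): no bracket -> illegal
(4,6): no bracket -> illegal
(5,2): no bracket -> illegal
(5,3): flips 2 -> legal
(5,6): no bracket -> illegal
(6,3): no bracket -> illegal
(6,4): no bracket -> illegal
(6,5): no bracket -> illegal
W mobility = 3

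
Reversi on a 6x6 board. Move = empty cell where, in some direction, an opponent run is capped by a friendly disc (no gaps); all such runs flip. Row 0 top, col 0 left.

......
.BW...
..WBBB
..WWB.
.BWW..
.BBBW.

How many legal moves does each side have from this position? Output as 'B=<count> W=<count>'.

-- B to move --
(0,1): flips 1 -> legal
(0,2): flips 4 -> legal
(0,3): no bracket -> illegal
(1,3): flips 1 -> legal
(2,1): flips 1 -> legal
(3,1): flips 3 -> legal
(4,4): flips 4 -> legal
(4,5): no bracket -> illegal
(5,5): flips 1 -> legal
B mobility = 7
-- W to move --
(0,0): flips 1 -> legal
(0,1): no bracket -> illegal
(0,2): no bracket -> illegal
(1,0): flips 1 -> legal
(1,3): flips 1 -> legal
(1,4): flips 1 -> legal
(1,5): flips 1 -> legal
(2,0): no bracket -> illegal
(2,1): no bracket -> illegal
(3,0): no bracket -> illegal
(3,1): no bracket -> illegal
(3,5): flips 1 -> legal
(4,0): flips 1 -> legal
(4,4): no bracket -> illegal
(4,5): flips 2 -> legal
(5,0): flips 4 -> legal
W mobility = 9

Answer: B=7 W=9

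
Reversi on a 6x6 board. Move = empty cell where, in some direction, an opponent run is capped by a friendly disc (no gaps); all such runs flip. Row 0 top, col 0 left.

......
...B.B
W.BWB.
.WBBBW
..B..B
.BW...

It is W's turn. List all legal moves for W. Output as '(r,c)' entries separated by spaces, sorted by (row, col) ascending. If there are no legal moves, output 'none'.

Answer: (0,2) (0,3) (0,4) (1,2) (2,1) (2,5) (4,1) (4,3) (5,0) (5,3) (5,5)

Derivation:
(0,2): flips 2 -> legal
(0,3): flips 1 -> legal
(0,4): flips 2 -> legal
(0,5): no bracket -> illegal
(1,1): no bracket -> illegal
(1,2): flips 3 -> legal
(1,4): no bracket -> illegal
(2,1): flips 1 -> legal
(2,5): flips 1 -> legal
(4,0): no bracket -> illegal
(4,1): flips 1 -> legal
(4,3): flips 1 -> legal
(4,4): no bracket -> illegal
(5,0): flips 1 -> legal
(5,3): flips 1 -> legal
(5,4): no bracket -> illegal
(5,5): flips 1 -> legal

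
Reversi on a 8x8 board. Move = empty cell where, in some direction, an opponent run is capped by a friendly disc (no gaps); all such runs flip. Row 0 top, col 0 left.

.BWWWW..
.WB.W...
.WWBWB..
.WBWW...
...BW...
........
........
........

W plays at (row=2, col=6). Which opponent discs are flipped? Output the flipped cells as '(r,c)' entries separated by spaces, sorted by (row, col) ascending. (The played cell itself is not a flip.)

Answer: (2,5)

Derivation:
Dir NW: first cell '.' (not opp) -> no flip
Dir N: first cell '.' (not opp) -> no flip
Dir NE: first cell '.' (not opp) -> no flip
Dir W: opp run (2,5) capped by W -> flip
Dir E: first cell '.' (not opp) -> no flip
Dir SW: first cell '.' (not opp) -> no flip
Dir S: first cell '.' (not opp) -> no flip
Dir SE: first cell '.' (not opp) -> no flip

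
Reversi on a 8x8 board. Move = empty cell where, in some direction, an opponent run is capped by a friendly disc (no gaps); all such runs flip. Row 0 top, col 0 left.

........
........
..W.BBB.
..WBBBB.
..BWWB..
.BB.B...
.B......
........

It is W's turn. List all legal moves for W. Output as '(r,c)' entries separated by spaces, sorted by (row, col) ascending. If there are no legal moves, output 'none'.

Answer: (1,4) (1,6) (1,7) (2,3) (3,7) (4,1) (4,6) (6,2) (6,4) (6,5) (7,0)

Derivation:
(1,3): no bracket -> illegal
(1,4): flips 2 -> legal
(1,5): no bracket -> illegal
(1,6): flips 2 -> legal
(1,7): flips 2 -> legal
(2,3): flips 1 -> legal
(2,7): no bracket -> illegal
(3,1): no bracket -> illegal
(3,7): flips 4 -> legal
(4,0): no bracket -> illegal
(4,1): flips 1 -> legal
(4,6): flips 1 -> legal
(4,7): no bracket -> illegal
(5,0): no bracket -> illegal
(5,3): no bracket -> illegal
(5,5): no bracket -> illegal
(5,6): no bracket -> illegal
(6,0): no bracket -> illegal
(6,2): flips 2 -> legal
(6,3): no bracket -> illegal
(6,4): flips 1 -> legal
(6,5): flips 1 -> legal
(7,0): flips 2 -> legal
(7,1): no bracket -> illegal
(7,2): no bracket -> illegal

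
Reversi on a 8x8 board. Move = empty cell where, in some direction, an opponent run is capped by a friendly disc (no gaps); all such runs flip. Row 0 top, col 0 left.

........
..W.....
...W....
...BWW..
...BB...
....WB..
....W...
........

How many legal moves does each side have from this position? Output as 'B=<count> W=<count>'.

-- B to move --
(0,1): no bracket -> illegal
(0,2): no bracket -> illegal
(0,3): no bracket -> illegal
(1,1): no bracket -> illegal
(1,3): flips 1 -> legal
(1,4): no bracket -> illegal
(2,1): no bracket -> illegal
(2,2): no bracket -> illegal
(2,4): flips 1 -> legal
(2,5): flips 1 -> legal
(2,6): flips 1 -> legal
(3,2): no bracket -> illegal
(3,6): flips 2 -> legal
(4,5): no bracket -> illegal
(4,6): no bracket -> illegal
(5,3): flips 1 -> legal
(6,3): no bracket -> illegal
(6,5): flips 1 -> legal
(7,3): flips 1 -> legal
(7,4): flips 2 -> legal
(7,5): no bracket -> illegal
B mobility = 9
-- W to move --
(2,2): no bracket -> illegal
(2,4): no bracket -> illegal
(3,2): flips 2 -> legal
(4,2): no bracket -> illegal
(4,5): no bracket -> illegal
(4,6): flips 1 -> legal
(5,2): flips 1 -> legal
(5,3): flips 3 -> legal
(5,6): flips 1 -> legal
(6,5): no bracket -> illegal
(6,6): no bracket -> illegal
W mobility = 5

Answer: B=9 W=5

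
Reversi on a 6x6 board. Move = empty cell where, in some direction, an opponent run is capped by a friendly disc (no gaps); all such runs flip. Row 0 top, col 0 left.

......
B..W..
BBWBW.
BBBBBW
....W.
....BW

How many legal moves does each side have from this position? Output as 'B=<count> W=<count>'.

-- B to move --
(0,2): no bracket -> illegal
(0,3): flips 1 -> legal
(0,4): flips 2 -> legal
(1,1): flips 1 -> legal
(1,2): flips 1 -> legal
(1,4): flips 1 -> legal
(1,5): flips 1 -> legal
(2,5): flips 1 -> legal
(4,3): no bracket -> illegal
(4,5): no bracket -> illegal
(5,3): no bracket -> illegal
B mobility = 7
-- W to move --
(0,0): no bracket -> illegal
(0,1): no bracket -> illegal
(1,1): no bracket -> illegal
(1,2): no bracket -> illegal
(1,4): no bracket -> illegal
(2,5): no bracket -> illegal
(4,0): flips 1 -> legal
(4,1): no bracket -> illegal
(4,2): flips 2 -> legal
(4,3): flips 2 -> legal
(4,5): no bracket -> illegal
(5,3): flips 1 -> legal
W mobility = 4

Answer: B=7 W=4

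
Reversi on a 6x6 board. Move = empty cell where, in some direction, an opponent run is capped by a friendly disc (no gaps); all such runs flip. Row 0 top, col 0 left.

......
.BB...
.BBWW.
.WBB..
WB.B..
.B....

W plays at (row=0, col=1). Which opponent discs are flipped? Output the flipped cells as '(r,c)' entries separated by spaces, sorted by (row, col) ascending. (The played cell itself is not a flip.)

Answer: (1,1) (1,2) (2,1)

Derivation:
Dir NW: edge -> no flip
Dir N: edge -> no flip
Dir NE: edge -> no flip
Dir W: first cell '.' (not opp) -> no flip
Dir E: first cell '.' (not opp) -> no flip
Dir SW: first cell '.' (not opp) -> no flip
Dir S: opp run (1,1) (2,1) capped by W -> flip
Dir SE: opp run (1,2) capped by W -> flip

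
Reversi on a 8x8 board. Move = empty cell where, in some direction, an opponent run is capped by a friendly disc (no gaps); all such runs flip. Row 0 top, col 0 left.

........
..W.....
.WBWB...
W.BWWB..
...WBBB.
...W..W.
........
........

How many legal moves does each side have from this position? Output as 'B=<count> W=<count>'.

-- B to move --
(0,1): flips 3 -> legal
(0,2): flips 1 -> legal
(0,3): no bracket -> illegal
(1,0): flips 1 -> legal
(1,1): no bracket -> illegal
(1,3): no bracket -> illegal
(1,4): flips 1 -> legal
(2,0): flips 1 -> legal
(2,5): no bracket -> illegal
(3,1): no bracket -> illegal
(4,0): no bracket -> illegal
(4,1): no bracket -> illegal
(4,2): flips 2 -> legal
(4,7): no bracket -> illegal
(5,2): no bracket -> illegal
(5,4): flips 1 -> legal
(5,5): no bracket -> illegal
(5,7): no bracket -> illegal
(6,2): flips 1 -> legal
(6,3): no bracket -> illegal
(6,4): no bracket -> illegal
(6,5): no bracket -> illegal
(6,6): flips 1 -> legal
(6,7): flips 1 -> legal
B mobility = 10
-- W to move --
(1,1): flips 1 -> legal
(1,3): no bracket -> illegal
(1,4): flips 1 -> legal
(1,5): flips 1 -> legal
(2,5): flips 1 -> legal
(2,6): flips 2 -> legal
(3,1): flips 1 -> legal
(3,6): flips 2 -> legal
(3,7): no bracket -> illegal
(4,1): flips 1 -> legal
(4,2): flips 2 -> legal
(4,7): flips 3 -> legal
(5,4): flips 1 -> legal
(5,5): flips 1 -> legal
(5,7): no bracket -> illegal
W mobility = 12

Answer: B=10 W=12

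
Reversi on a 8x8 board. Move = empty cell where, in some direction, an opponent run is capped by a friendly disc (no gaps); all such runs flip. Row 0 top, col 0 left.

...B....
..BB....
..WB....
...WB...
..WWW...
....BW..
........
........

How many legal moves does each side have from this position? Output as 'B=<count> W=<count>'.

-- B to move --
(1,1): no bracket -> illegal
(2,1): flips 1 -> legal
(2,4): no bracket -> illegal
(3,1): flips 1 -> legal
(3,2): flips 3 -> legal
(3,5): no bracket -> illegal
(4,1): no bracket -> illegal
(4,5): no bracket -> illegal
(4,6): no bracket -> illegal
(5,1): no bracket -> illegal
(5,2): flips 1 -> legal
(5,3): flips 2 -> legal
(5,6): flips 1 -> legal
(6,4): no bracket -> illegal
(6,5): no bracket -> illegal
(6,6): no bracket -> illegal
B mobility = 6
-- W to move --
(0,1): no bracket -> illegal
(0,2): flips 1 -> legal
(0,4): flips 1 -> legal
(1,1): no bracket -> illegal
(1,4): no bracket -> illegal
(2,1): no bracket -> illegal
(2,4): flips 2 -> legal
(2,5): flips 1 -> legal
(3,2): no bracket -> illegal
(3,5): flips 1 -> legal
(4,5): no bracket -> illegal
(5,3): flips 1 -> legal
(6,3): no bracket -> illegal
(6,4): flips 1 -> legal
(6,5): flips 1 -> legal
W mobility = 8

Answer: B=6 W=8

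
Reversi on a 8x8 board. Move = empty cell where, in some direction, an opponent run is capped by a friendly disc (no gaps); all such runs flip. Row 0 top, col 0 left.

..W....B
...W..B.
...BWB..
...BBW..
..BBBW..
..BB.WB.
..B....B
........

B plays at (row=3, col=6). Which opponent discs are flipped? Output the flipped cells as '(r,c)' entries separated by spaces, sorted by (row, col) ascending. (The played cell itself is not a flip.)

Dir NW: first cell 'B' (not opp) -> no flip
Dir N: first cell '.' (not opp) -> no flip
Dir NE: first cell '.' (not opp) -> no flip
Dir W: opp run (3,5) capped by B -> flip
Dir E: first cell '.' (not opp) -> no flip
Dir SW: opp run (4,5), next='.' -> no flip
Dir S: first cell '.' (not opp) -> no flip
Dir SE: first cell '.' (not opp) -> no flip

Answer: (3,5)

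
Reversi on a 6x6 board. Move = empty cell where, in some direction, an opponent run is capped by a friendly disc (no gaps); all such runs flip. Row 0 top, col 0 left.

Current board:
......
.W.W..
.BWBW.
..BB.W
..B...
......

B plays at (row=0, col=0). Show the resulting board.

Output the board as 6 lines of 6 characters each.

Answer: B.....
.B.W..
.BBBW.
..BB.W
..B...
......

Derivation:
Place B at (0,0); scan 8 dirs for brackets.
Dir NW: edge -> no flip
Dir N: edge -> no flip
Dir NE: edge -> no flip
Dir W: edge -> no flip
Dir E: first cell '.' (not opp) -> no flip
Dir SW: edge -> no flip
Dir S: first cell '.' (not opp) -> no flip
Dir SE: opp run (1,1) (2,2) capped by B -> flip
All flips: (1,1) (2,2)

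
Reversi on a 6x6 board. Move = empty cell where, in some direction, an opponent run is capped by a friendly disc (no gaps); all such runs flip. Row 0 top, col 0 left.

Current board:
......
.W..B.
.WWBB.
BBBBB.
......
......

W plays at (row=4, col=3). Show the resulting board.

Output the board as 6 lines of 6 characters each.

Answer: ......
.W..B.
.WWBB.
BBWBB.
...W..
......

Derivation:
Place W at (4,3); scan 8 dirs for brackets.
Dir NW: opp run (3,2) capped by W -> flip
Dir N: opp run (3,3) (2,3), next='.' -> no flip
Dir NE: opp run (3,4), next='.' -> no flip
Dir W: first cell '.' (not opp) -> no flip
Dir E: first cell '.' (not opp) -> no flip
Dir SW: first cell '.' (not opp) -> no flip
Dir S: first cell '.' (not opp) -> no flip
Dir SE: first cell '.' (not opp) -> no flip
All flips: (3,2)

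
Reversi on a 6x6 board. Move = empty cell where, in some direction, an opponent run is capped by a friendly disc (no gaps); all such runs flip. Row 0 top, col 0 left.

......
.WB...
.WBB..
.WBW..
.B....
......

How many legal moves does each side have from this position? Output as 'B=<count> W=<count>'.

Answer: B=9 W=5

Derivation:
-- B to move --
(0,0): flips 1 -> legal
(0,1): flips 3 -> legal
(0,2): no bracket -> illegal
(1,0): flips 2 -> legal
(2,0): flips 1 -> legal
(2,4): no bracket -> illegal
(3,0): flips 2 -> legal
(3,4): flips 1 -> legal
(4,0): flips 1 -> legal
(4,2): no bracket -> illegal
(4,3): flips 1 -> legal
(4,4): flips 1 -> legal
B mobility = 9
-- W to move --
(0,1): no bracket -> illegal
(0,2): no bracket -> illegal
(0,3): flips 1 -> legal
(1,3): flips 3 -> legal
(1,4): no bracket -> illegal
(2,4): flips 2 -> legal
(3,0): no bracket -> illegal
(3,4): no bracket -> illegal
(4,0): no bracket -> illegal
(4,2): no bracket -> illegal
(4,3): flips 1 -> legal
(5,0): no bracket -> illegal
(5,1): flips 1 -> legal
(5,2): no bracket -> illegal
W mobility = 5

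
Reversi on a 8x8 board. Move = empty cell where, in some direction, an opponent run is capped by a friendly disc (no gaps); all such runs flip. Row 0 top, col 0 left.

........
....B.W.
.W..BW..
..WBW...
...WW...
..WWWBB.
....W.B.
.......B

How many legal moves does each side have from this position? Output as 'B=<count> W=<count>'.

-- B to move --
(0,5): no bracket -> illegal
(0,6): no bracket -> illegal
(0,7): no bracket -> illegal
(1,0): no bracket -> illegal
(1,1): no bracket -> illegal
(1,2): no bracket -> illegal
(1,5): no bracket -> illegal
(1,7): no bracket -> illegal
(2,0): no bracket -> illegal
(2,2): no bracket -> illegal
(2,3): no bracket -> illegal
(2,6): flips 1 -> legal
(2,7): no bracket -> illegal
(3,0): no bracket -> illegal
(3,1): flips 1 -> legal
(3,5): flips 1 -> legal
(3,6): flips 1 -> legal
(4,1): no bracket -> illegal
(4,2): no bracket -> illegal
(4,5): no bracket -> illegal
(5,1): flips 3 -> legal
(6,1): no bracket -> illegal
(6,2): no bracket -> illegal
(6,3): flips 2 -> legal
(6,5): no bracket -> illegal
(7,3): flips 1 -> legal
(7,4): flips 4 -> legal
(7,5): no bracket -> illegal
B mobility = 8
-- W to move --
(0,3): flips 1 -> legal
(0,4): flips 2 -> legal
(0,5): no bracket -> illegal
(1,3): no bracket -> illegal
(1,5): no bracket -> illegal
(2,2): flips 1 -> legal
(2,3): flips 2 -> legal
(3,5): no bracket -> illegal
(4,2): no bracket -> illegal
(4,5): no bracket -> illegal
(4,6): flips 1 -> legal
(4,7): no bracket -> illegal
(5,7): flips 2 -> legal
(6,5): no bracket -> illegal
(6,7): no bracket -> illegal
(7,5): no bracket -> illegal
(7,6): no bracket -> illegal
W mobility = 6

Answer: B=8 W=6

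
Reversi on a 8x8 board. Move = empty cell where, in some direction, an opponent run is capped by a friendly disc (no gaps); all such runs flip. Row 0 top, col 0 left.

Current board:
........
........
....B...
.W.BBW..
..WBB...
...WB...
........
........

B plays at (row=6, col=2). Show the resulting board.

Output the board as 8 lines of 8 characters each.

Answer: ........
........
....B...
.W.BBW..
..WBB...
...BB...
..B.....
........

Derivation:
Place B at (6,2); scan 8 dirs for brackets.
Dir NW: first cell '.' (not opp) -> no flip
Dir N: first cell '.' (not opp) -> no flip
Dir NE: opp run (5,3) capped by B -> flip
Dir W: first cell '.' (not opp) -> no flip
Dir E: first cell '.' (not opp) -> no flip
Dir SW: first cell '.' (not opp) -> no flip
Dir S: first cell '.' (not opp) -> no flip
Dir SE: first cell '.' (not opp) -> no flip
All flips: (5,3)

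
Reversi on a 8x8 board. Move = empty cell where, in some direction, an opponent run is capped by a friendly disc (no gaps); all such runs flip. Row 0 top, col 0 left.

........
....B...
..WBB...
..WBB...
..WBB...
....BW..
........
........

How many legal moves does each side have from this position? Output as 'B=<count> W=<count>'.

-- B to move --
(1,1): flips 1 -> legal
(1,2): no bracket -> illegal
(1,3): no bracket -> illegal
(2,1): flips 2 -> legal
(3,1): flips 1 -> legal
(4,1): flips 2 -> legal
(4,5): no bracket -> illegal
(4,6): no bracket -> illegal
(5,1): flips 1 -> legal
(5,2): no bracket -> illegal
(5,3): no bracket -> illegal
(5,6): flips 1 -> legal
(6,4): no bracket -> illegal
(6,5): no bracket -> illegal
(6,6): flips 1 -> legal
B mobility = 7
-- W to move --
(0,3): no bracket -> illegal
(0,4): no bracket -> illegal
(0,5): flips 2 -> legal
(1,2): no bracket -> illegal
(1,3): no bracket -> illegal
(1,5): flips 2 -> legal
(2,5): flips 2 -> legal
(3,5): flips 2 -> legal
(4,5): flips 2 -> legal
(5,2): no bracket -> illegal
(5,3): flips 1 -> legal
(6,3): no bracket -> illegal
(6,4): no bracket -> illegal
(6,5): flips 2 -> legal
W mobility = 7

Answer: B=7 W=7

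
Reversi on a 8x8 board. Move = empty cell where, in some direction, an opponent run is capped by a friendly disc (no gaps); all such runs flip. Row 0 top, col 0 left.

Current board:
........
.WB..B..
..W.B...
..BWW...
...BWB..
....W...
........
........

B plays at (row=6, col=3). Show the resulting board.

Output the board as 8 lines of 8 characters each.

Answer: ........
.WB..B..
..W.B...
..BWW...
...BWB..
....B...
...B....
........

Derivation:
Place B at (6,3); scan 8 dirs for brackets.
Dir NW: first cell '.' (not opp) -> no flip
Dir N: first cell '.' (not opp) -> no flip
Dir NE: opp run (5,4) capped by B -> flip
Dir W: first cell '.' (not opp) -> no flip
Dir E: first cell '.' (not opp) -> no flip
Dir SW: first cell '.' (not opp) -> no flip
Dir S: first cell '.' (not opp) -> no flip
Dir SE: first cell '.' (not opp) -> no flip
All flips: (5,4)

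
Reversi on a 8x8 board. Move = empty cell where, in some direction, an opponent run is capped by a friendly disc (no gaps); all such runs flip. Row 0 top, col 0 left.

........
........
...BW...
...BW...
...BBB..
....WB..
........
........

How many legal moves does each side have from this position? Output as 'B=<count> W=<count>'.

-- B to move --
(1,3): no bracket -> illegal
(1,4): flips 2 -> legal
(1,5): flips 1 -> legal
(2,5): flips 2 -> legal
(3,5): flips 1 -> legal
(5,3): flips 1 -> legal
(6,3): flips 1 -> legal
(6,4): flips 1 -> legal
(6,5): flips 1 -> legal
B mobility = 8
-- W to move --
(1,2): flips 1 -> legal
(1,3): no bracket -> illegal
(1,4): no bracket -> illegal
(2,2): flips 1 -> legal
(3,2): flips 2 -> legal
(3,5): no bracket -> illegal
(3,6): flips 1 -> legal
(4,2): flips 1 -> legal
(4,6): no bracket -> illegal
(5,2): flips 1 -> legal
(5,3): no bracket -> illegal
(5,6): flips 2 -> legal
(6,4): no bracket -> illegal
(6,5): no bracket -> illegal
(6,6): no bracket -> illegal
W mobility = 7

Answer: B=8 W=7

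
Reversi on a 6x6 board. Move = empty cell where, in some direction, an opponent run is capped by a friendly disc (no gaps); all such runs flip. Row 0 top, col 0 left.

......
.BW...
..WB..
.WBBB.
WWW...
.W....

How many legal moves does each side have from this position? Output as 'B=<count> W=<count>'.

-- B to move --
(0,1): flips 1 -> legal
(0,2): flips 2 -> legal
(0,3): no bracket -> illegal
(1,3): flips 1 -> legal
(2,0): no bracket -> illegal
(2,1): flips 1 -> legal
(3,0): flips 1 -> legal
(4,3): no bracket -> illegal
(5,0): flips 1 -> legal
(5,2): flips 1 -> legal
(5,3): no bracket -> illegal
B mobility = 7
-- W to move --
(0,0): flips 1 -> legal
(0,1): no bracket -> illegal
(0,2): no bracket -> illegal
(1,0): flips 1 -> legal
(1,3): no bracket -> illegal
(1,4): flips 2 -> legal
(2,0): no bracket -> illegal
(2,1): no bracket -> illegal
(2,4): flips 2 -> legal
(2,5): no bracket -> illegal
(3,5): flips 3 -> legal
(4,3): no bracket -> illegal
(4,4): flips 1 -> legal
(4,5): flips 2 -> legal
W mobility = 7

Answer: B=7 W=7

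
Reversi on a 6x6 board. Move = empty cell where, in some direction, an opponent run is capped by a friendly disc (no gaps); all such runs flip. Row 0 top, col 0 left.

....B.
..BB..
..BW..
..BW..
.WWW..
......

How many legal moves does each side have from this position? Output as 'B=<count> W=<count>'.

Answer: B=8 W=6

Derivation:
-- B to move --
(1,4): flips 1 -> legal
(2,4): flips 1 -> legal
(3,0): no bracket -> illegal
(3,1): no bracket -> illegal
(3,4): flips 2 -> legal
(4,0): no bracket -> illegal
(4,4): flips 1 -> legal
(5,0): flips 1 -> legal
(5,1): no bracket -> illegal
(5,2): flips 1 -> legal
(5,3): flips 3 -> legal
(5,4): flips 1 -> legal
B mobility = 8
-- W to move --
(0,1): flips 1 -> legal
(0,2): flips 3 -> legal
(0,3): flips 1 -> legal
(0,5): no bracket -> illegal
(1,1): flips 1 -> legal
(1,4): no bracket -> illegal
(1,5): no bracket -> illegal
(2,1): flips 2 -> legal
(2,4): no bracket -> illegal
(3,1): flips 1 -> legal
W mobility = 6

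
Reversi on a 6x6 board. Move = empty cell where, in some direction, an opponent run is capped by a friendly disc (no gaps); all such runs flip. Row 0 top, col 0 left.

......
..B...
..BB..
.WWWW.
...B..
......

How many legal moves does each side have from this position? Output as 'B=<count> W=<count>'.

-- B to move --
(2,0): no bracket -> illegal
(2,1): flips 1 -> legal
(2,4): no bracket -> illegal
(2,5): flips 1 -> legal
(3,0): no bracket -> illegal
(3,5): no bracket -> illegal
(4,0): flips 1 -> legal
(4,1): flips 1 -> legal
(4,2): flips 1 -> legal
(4,4): flips 1 -> legal
(4,5): flips 1 -> legal
B mobility = 7
-- W to move --
(0,1): flips 2 -> legal
(0,2): flips 2 -> legal
(0,3): no bracket -> illegal
(1,1): flips 1 -> legal
(1,3): flips 2 -> legal
(1,4): flips 1 -> legal
(2,1): no bracket -> illegal
(2,4): no bracket -> illegal
(4,2): no bracket -> illegal
(4,4): no bracket -> illegal
(5,2): flips 1 -> legal
(5,3): flips 1 -> legal
(5,4): flips 1 -> legal
W mobility = 8

Answer: B=7 W=8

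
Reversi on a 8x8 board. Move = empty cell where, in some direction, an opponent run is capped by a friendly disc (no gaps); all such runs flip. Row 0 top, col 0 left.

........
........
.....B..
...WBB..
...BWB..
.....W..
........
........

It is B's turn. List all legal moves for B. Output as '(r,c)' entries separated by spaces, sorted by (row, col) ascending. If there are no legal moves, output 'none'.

(2,2): no bracket -> illegal
(2,3): flips 1 -> legal
(2,4): no bracket -> illegal
(3,2): flips 1 -> legal
(4,2): no bracket -> illegal
(4,6): no bracket -> illegal
(5,3): flips 1 -> legal
(5,4): flips 1 -> legal
(5,6): no bracket -> illegal
(6,4): no bracket -> illegal
(6,5): flips 1 -> legal
(6,6): no bracket -> illegal

Answer: (2,3) (3,2) (5,3) (5,4) (6,5)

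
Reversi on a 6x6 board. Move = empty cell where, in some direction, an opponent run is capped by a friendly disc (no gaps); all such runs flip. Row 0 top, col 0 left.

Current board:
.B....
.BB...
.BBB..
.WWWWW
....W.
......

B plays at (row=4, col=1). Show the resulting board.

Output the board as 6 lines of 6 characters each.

Answer: .B....
.BB...
.BBB..
.BBWWW
.B..W.
......

Derivation:
Place B at (4,1); scan 8 dirs for brackets.
Dir NW: first cell '.' (not opp) -> no flip
Dir N: opp run (3,1) capped by B -> flip
Dir NE: opp run (3,2) capped by B -> flip
Dir W: first cell '.' (not opp) -> no flip
Dir E: first cell '.' (not opp) -> no flip
Dir SW: first cell '.' (not opp) -> no flip
Dir S: first cell '.' (not opp) -> no flip
Dir SE: first cell '.' (not opp) -> no flip
All flips: (3,1) (3,2)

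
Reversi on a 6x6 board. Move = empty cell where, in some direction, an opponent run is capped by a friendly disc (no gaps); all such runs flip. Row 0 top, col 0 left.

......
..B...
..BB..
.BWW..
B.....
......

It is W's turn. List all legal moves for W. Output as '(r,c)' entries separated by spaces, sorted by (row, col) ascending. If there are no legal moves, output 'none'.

Answer: (0,2) (1,1) (1,3) (1,4) (3,0)

Derivation:
(0,1): no bracket -> illegal
(0,2): flips 2 -> legal
(0,3): no bracket -> illegal
(1,1): flips 1 -> legal
(1,3): flips 1 -> legal
(1,4): flips 1 -> legal
(2,0): no bracket -> illegal
(2,1): no bracket -> illegal
(2,4): no bracket -> illegal
(3,0): flips 1 -> legal
(3,4): no bracket -> illegal
(4,1): no bracket -> illegal
(4,2): no bracket -> illegal
(5,0): no bracket -> illegal
(5,1): no bracket -> illegal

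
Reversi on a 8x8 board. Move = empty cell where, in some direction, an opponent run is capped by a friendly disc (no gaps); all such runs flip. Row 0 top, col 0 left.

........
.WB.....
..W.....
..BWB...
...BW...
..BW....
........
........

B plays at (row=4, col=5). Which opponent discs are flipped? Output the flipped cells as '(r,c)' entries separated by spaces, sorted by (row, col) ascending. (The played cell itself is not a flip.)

Dir NW: first cell 'B' (not opp) -> no flip
Dir N: first cell '.' (not opp) -> no flip
Dir NE: first cell '.' (not opp) -> no flip
Dir W: opp run (4,4) capped by B -> flip
Dir E: first cell '.' (not opp) -> no flip
Dir SW: first cell '.' (not opp) -> no flip
Dir S: first cell '.' (not opp) -> no flip
Dir SE: first cell '.' (not opp) -> no flip

Answer: (4,4)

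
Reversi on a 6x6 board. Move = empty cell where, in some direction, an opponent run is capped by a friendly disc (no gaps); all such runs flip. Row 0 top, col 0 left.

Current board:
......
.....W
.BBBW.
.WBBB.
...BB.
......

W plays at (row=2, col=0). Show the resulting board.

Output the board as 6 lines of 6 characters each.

Answer: ......
.....W
WWWWW.
.WBBB.
...BB.
......

Derivation:
Place W at (2,0); scan 8 dirs for brackets.
Dir NW: edge -> no flip
Dir N: first cell '.' (not opp) -> no flip
Dir NE: first cell '.' (not opp) -> no flip
Dir W: edge -> no flip
Dir E: opp run (2,1) (2,2) (2,3) capped by W -> flip
Dir SW: edge -> no flip
Dir S: first cell '.' (not opp) -> no flip
Dir SE: first cell 'W' (not opp) -> no flip
All flips: (2,1) (2,2) (2,3)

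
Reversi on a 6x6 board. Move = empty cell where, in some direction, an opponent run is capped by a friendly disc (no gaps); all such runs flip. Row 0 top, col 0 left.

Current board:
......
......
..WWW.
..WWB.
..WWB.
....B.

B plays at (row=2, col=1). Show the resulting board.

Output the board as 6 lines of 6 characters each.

Place B at (2,1); scan 8 dirs for brackets.
Dir NW: first cell '.' (not opp) -> no flip
Dir N: first cell '.' (not opp) -> no flip
Dir NE: first cell '.' (not opp) -> no flip
Dir W: first cell '.' (not opp) -> no flip
Dir E: opp run (2,2) (2,3) (2,4), next='.' -> no flip
Dir SW: first cell '.' (not opp) -> no flip
Dir S: first cell '.' (not opp) -> no flip
Dir SE: opp run (3,2) (4,3) capped by B -> flip
All flips: (3,2) (4,3)

Answer: ......
......
.BWWW.
..BWB.
..WBB.
....B.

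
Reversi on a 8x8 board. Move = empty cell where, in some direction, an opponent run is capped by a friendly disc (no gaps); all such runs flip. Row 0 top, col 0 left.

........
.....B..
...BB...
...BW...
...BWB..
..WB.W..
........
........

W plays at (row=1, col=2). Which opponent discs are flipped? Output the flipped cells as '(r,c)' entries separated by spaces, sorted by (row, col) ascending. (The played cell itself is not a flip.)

Dir NW: first cell '.' (not opp) -> no flip
Dir N: first cell '.' (not opp) -> no flip
Dir NE: first cell '.' (not opp) -> no flip
Dir W: first cell '.' (not opp) -> no flip
Dir E: first cell '.' (not opp) -> no flip
Dir SW: first cell '.' (not opp) -> no flip
Dir S: first cell '.' (not opp) -> no flip
Dir SE: opp run (2,3) capped by W -> flip

Answer: (2,3)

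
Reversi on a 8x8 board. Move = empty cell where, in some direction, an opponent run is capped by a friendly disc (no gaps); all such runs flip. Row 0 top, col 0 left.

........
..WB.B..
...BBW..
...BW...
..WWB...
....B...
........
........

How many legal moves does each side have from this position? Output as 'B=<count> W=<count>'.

-- B to move --
(0,1): flips 1 -> legal
(0,2): no bracket -> illegal
(0,3): no bracket -> illegal
(1,1): flips 1 -> legal
(1,4): no bracket -> illegal
(1,6): no bracket -> illegal
(2,1): no bracket -> illegal
(2,2): no bracket -> illegal
(2,6): flips 1 -> legal
(3,1): no bracket -> illegal
(3,2): flips 1 -> legal
(3,5): flips 2 -> legal
(3,6): no bracket -> illegal
(4,1): flips 2 -> legal
(4,5): flips 1 -> legal
(5,1): flips 1 -> legal
(5,2): no bracket -> illegal
(5,3): flips 1 -> legal
B mobility = 9
-- W to move --
(0,2): no bracket -> illegal
(0,3): flips 3 -> legal
(0,4): no bracket -> illegal
(0,5): flips 1 -> legal
(0,6): flips 3 -> legal
(1,4): flips 2 -> legal
(1,6): no bracket -> illegal
(2,2): flips 2 -> legal
(2,6): no bracket -> illegal
(3,2): flips 1 -> legal
(3,5): no bracket -> illegal
(4,5): flips 1 -> legal
(5,3): no bracket -> illegal
(5,5): no bracket -> illegal
(6,3): no bracket -> illegal
(6,4): flips 2 -> legal
(6,5): flips 1 -> legal
W mobility = 9

Answer: B=9 W=9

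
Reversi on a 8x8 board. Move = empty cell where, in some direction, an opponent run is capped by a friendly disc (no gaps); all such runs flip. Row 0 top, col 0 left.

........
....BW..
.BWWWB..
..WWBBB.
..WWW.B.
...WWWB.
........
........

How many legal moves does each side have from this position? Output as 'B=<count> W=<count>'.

-- B to move --
(0,4): no bracket -> illegal
(0,5): flips 1 -> legal
(0,6): no bracket -> illegal
(1,1): no bracket -> illegal
(1,2): flips 1 -> legal
(1,3): flips 1 -> legal
(1,6): flips 1 -> legal
(2,6): no bracket -> illegal
(3,1): flips 2 -> legal
(4,1): flips 2 -> legal
(4,5): no bracket -> illegal
(5,1): no bracket -> illegal
(5,2): flips 4 -> legal
(6,2): flips 2 -> legal
(6,3): no bracket -> illegal
(6,4): flips 3 -> legal
(6,5): flips 3 -> legal
(6,6): no bracket -> illegal
B mobility = 10
-- W to move --
(0,3): no bracket -> illegal
(0,4): flips 1 -> legal
(0,5): flips 1 -> legal
(1,0): flips 1 -> legal
(1,1): no bracket -> illegal
(1,2): no bracket -> illegal
(1,3): flips 1 -> legal
(1,6): flips 2 -> legal
(2,0): flips 1 -> legal
(2,6): flips 2 -> legal
(2,7): no bracket -> illegal
(3,0): no bracket -> illegal
(3,1): no bracket -> illegal
(3,7): flips 4 -> legal
(4,5): flips 3 -> legal
(4,7): no bracket -> illegal
(5,7): flips 3 -> legal
(6,5): no bracket -> illegal
(6,6): no bracket -> illegal
(6,7): no bracket -> illegal
W mobility = 10

Answer: B=10 W=10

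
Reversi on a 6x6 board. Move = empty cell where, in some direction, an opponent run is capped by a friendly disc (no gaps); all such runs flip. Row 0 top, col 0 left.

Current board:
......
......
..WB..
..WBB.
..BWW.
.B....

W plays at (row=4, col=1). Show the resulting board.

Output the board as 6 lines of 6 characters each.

Answer: ......
......
..WB..
..WBB.
.WWWW.
.B....

Derivation:
Place W at (4,1); scan 8 dirs for brackets.
Dir NW: first cell '.' (not opp) -> no flip
Dir N: first cell '.' (not opp) -> no flip
Dir NE: first cell 'W' (not opp) -> no flip
Dir W: first cell '.' (not opp) -> no flip
Dir E: opp run (4,2) capped by W -> flip
Dir SW: first cell '.' (not opp) -> no flip
Dir S: opp run (5,1), next=edge -> no flip
Dir SE: first cell '.' (not opp) -> no flip
All flips: (4,2)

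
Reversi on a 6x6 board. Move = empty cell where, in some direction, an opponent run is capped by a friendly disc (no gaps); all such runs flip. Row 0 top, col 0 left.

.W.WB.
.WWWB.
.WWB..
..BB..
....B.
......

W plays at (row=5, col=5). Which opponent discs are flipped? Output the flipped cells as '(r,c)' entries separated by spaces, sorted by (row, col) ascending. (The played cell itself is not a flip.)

Answer: (3,3) (4,4)

Derivation:
Dir NW: opp run (4,4) (3,3) capped by W -> flip
Dir N: first cell '.' (not opp) -> no flip
Dir NE: edge -> no flip
Dir W: first cell '.' (not opp) -> no flip
Dir E: edge -> no flip
Dir SW: edge -> no flip
Dir S: edge -> no flip
Dir SE: edge -> no flip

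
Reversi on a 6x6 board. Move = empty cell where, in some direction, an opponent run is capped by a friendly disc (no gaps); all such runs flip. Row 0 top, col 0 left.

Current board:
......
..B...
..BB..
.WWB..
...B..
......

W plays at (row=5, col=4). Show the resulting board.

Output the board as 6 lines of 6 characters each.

Place W at (5,4); scan 8 dirs for brackets.
Dir NW: opp run (4,3) capped by W -> flip
Dir N: first cell '.' (not opp) -> no flip
Dir NE: first cell '.' (not opp) -> no flip
Dir W: first cell '.' (not opp) -> no flip
Dir E: first cell '.' (not opp) -> no flip
Dir SW: edge -> no flip
Dir S: edge -> no flip
Dir SE: edge -> no flip
All flips: (4,3)

Answer: ......
..B...
..BB..
.WWB..
...W..
....W.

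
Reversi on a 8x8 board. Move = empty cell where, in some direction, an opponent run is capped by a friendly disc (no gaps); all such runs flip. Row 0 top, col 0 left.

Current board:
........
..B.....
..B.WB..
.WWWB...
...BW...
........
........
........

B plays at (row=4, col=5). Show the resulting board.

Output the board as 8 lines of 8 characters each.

Place B at (4,5); scan 8 dirs for brackets.
Dir NW: first cell 'B' (not opp) -> no flip
Dir N: first cell '.' (not opp) -> no flip
Dir NE: first cell '.' (not opp) -> no flip
Dir W: opp run (4,4) capped by B -> flip
Dir E: first cell '.' (not opp) -> no flip
Dir SW: first cell '.' (not opp) -> no flip
Dir S: first cell '.' (not opp) -> no flip
Dir SE: first cell '.' (not opp) -> no flip
All flips: (4,4)

Answer: ........
..B.....
..B.WB..
.WWWB...
...BBB..
........
........
........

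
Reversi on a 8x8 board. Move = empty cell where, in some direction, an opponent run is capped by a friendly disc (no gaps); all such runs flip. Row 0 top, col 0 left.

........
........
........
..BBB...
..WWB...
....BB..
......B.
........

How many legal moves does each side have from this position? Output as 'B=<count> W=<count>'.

-- B to move --
(3,1): no bracket -> illegal
(4,1): flips 2 -> legal
(5,1): flips 1 -> legal
(5,2): flips 2 -> legal
(5,3): flips 1 -> legal
B mobility = 4
-- W to move --
(2,1): flips 1 -> legal
(2,2): flips 1 -> legal
(2,3): flips 1 -> legal
(2,4): flips 1 -> legal
(2,5): flips 1 -> legal
(3,1): no bracket -> illegal
(3,5): no bracket -> illegal
(4,1): no bracket -> illegal
(4,5): flips 1 -> legal
(4,6): no bracket -> illegal
(5,3): no bracket -> illegal
(5,6): no bracket -> illegal
(5,7): no bracket -> illegal
(6,3): no bracket -> illegal
(6,4): no bracket -> illegal
(6,5): flips 1 -> legal
(6,7): no bracket -> illegal
(7,5): no bracket -> illegal
(7,6): no bracket -> illegal
(7,7): no bracket -> illegal
W mobility = 7

Answer: B=4 W=7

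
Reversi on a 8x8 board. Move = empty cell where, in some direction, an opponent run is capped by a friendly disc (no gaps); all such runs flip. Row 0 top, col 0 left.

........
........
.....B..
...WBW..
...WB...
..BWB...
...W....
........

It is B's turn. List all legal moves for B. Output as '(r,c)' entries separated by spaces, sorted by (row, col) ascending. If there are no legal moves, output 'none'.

(2,2): flips 1 -> legal
(2,3): no bracket -> illegal
(2,4): no bracket -> illegal
(2,6): flips 1 -> legal
(3,2): flips 2 -> legal
(3,6): flips 1 -> legal
(4,2): flips 1 -> legal
(4,5): flips 1 -> legal
(4,6): no bracket -> illegal
(6,2): flips 1 -> legal
(6,4): no bracket -> illegal
(7,2): flips 1 -> legal
(7,3): no bracket -> illegal
(7,4): flips 1 -> legal

Answer: (2,2) (2,6) (3,2) (3,6) (4,2) (4,5) (6,2) (7,2) (7,4)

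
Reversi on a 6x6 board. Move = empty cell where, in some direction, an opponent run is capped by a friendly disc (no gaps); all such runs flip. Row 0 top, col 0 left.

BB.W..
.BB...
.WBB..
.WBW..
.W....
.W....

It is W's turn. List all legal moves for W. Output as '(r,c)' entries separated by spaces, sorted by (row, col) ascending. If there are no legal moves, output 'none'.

Answer: (1,3) (1,4) (2,4) (4,3)

Derivation:
(0,2): no bracket -> illegal
(1,0): no bracket -> illegal
(1,3): flips 2 -> legal
(1,4): flips 2 -> legal
(2,0): no bracket -> illegal
(2,4): flips 2 -> legal
(3,4): no bracket -> illegal
(4,2): no bracket -> illegal
(4,3): flips 1 -> legal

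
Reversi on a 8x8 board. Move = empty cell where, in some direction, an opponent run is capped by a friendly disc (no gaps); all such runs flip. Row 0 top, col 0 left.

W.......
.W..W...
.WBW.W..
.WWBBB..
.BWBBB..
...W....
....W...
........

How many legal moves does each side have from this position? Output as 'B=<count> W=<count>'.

-- B to move --
(0,1): flips 3 -> legal
(0,2): no bracket -> illegal
(0,3): no bracket -> illegal
(0,4): no bracket -> illegal
(0,5): flips 3 -> legal
(1,0): flips 2 -> legal
(1,2): flips 1 -> legal
(1,3): flips 1 -> legal
(1,5): flips 1 -> legal
(1,6): flips 1 -> legal
(2,0): flips 1 -> legal
(2,4): flips 1 -> legal
(2,6): no bracket -> illegal
(3,0): flips 2 -> legal
(3,6): no bracket -> illegal
(4,0): flips 1 -> legal
(5,1): flips 1 -> legal
(5,2): flips 2 -> legal
(5,4): no bracket -> illegal
(5,5): no bracket -> illegal
(6,2): flips 1 -> legal
(6,3): flips 1 -> legal
(6,5): no bracket -> illegal
(7,3): no bracket -> illegal
(7,4): no bracket -> illegal
(7,5): no bracket -> illegal
B mobility = 15
-- W to move --
(1,2): flips 1 -> legal
(1,3): flips 1 -> legal
(2,4): flips 1 -> legal
(2,6): flips 2 -> legal
(3,0): no bracket -> illegal
(3,6): flips 3 -> legal
(4,0): flips 1 -> legal
(4,6): flips 3 -> legal
(5,0): flips 1 -> legal
(5,1): flips 1 -> legal
(5,2): flips 2 -> legal
(5,4): flips 1 -> legal
(5,5): flips 5 -> legal
(5,6): flips 2 -> legal
W mobility = 13

Answer: B=15 W=13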